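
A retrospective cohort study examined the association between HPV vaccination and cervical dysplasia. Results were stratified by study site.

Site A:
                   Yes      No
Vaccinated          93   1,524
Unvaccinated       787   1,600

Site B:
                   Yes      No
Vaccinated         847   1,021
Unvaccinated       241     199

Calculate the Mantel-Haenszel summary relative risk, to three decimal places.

0.423

RR_MH = Σ(aᵢ·n₀ᵢ/nᵢ) / Σ(cᵢ·n₁ᵢ/nᵢ), with n₁ᵢ = aᵢ+bᵢ (exposed), n₀ᵢ = cᵢ+dᵢ (unexposed), nᵢ = n₁ᵢ+n₀ᵢ.
Stratum 1 (Site A): n₁ = 1617, n₀ = 2387, n = 4004; a·n₀/n = 93·2387/4004 = 55.4423; c·n₁/n = 787·1617/4004 = 317.8269
Stratum 2 (Site B): n₁ = 1868, n₀ = 440, n = 2308; a·n₀/n = 847·440/2308 = 161.4731; c·n₁/n = 241·1868/2308 = 195.0555
RR_MH = (55.4423 + 161.4731) / (317.8269 + 195.0555) = 216.9154 / 512.8824 = 0.42293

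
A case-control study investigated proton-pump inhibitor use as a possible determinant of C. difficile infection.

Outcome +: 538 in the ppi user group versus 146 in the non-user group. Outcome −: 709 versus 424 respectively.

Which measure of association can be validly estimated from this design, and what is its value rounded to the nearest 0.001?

2.204

From the description: a = 538, b = 709, c = 146, d = 424.
This is a case-control study: participants were sampled on outcome status, so risks in the source population cannot be estimated directly — relative risk is not valid here. The odds ratio is the appropriate measure.
OR = (a·d)/(b·c) = (538 × 424) / (709 × 146) = 228112 / 103514 = 2.20368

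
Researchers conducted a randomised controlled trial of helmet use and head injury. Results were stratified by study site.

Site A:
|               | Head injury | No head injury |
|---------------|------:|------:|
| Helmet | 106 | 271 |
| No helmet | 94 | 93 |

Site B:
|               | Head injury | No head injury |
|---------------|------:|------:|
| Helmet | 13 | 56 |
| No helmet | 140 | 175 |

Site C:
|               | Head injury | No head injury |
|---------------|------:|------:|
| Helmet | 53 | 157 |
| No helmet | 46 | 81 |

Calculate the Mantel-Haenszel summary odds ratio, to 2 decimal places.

0.42

OR_MH = Σ(aᵢdᵢ/nᵢ) / Σ(bᵢcᵢ/nᵢ), where nᵢ is the stratum total.
Stratum 1 (Site A): n = 564; a·d/n = 106·93/564 = 17.4787; b·c/n = 271·94/564 = 45.1667
Stratum 2 (Site B): n = 384; a·d/n = 13·175/384 = 5.9245; b·c/n = 56·140/384 = 20.4167
Stratum 3 (Site C): n = 337; a·d/n = 53·81/337 = 12.7389; b·c/n = 157·46/337 = 21.4303
OR_MH = (17.4787 + 5.9245 + 12.7389) / (45.1667 + 20.4167 + 21.4303) = 36.1421 / 87.0136 = 0.41536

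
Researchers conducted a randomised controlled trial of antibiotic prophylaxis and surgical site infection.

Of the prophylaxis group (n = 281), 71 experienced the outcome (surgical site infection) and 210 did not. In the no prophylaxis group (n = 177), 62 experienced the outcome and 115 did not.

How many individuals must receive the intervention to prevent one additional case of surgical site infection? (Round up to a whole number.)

11

Risk in treated group = 71/281 = 0.25267; risk in control = 62/177 = 0.35028.
Absolute risk reduction = 0.35028 − 0.25267 = 0.09761
NNT = 1 / ARR = 1 / 0.09761 = 10.244 → round up → 11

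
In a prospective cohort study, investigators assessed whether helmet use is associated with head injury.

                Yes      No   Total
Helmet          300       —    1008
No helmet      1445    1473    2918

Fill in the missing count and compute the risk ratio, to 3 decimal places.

The missing cell is in the exposed row: 1008 − 300 = 708.
So a = 300, b = 708, c = 1445, d = 1473.
RR = [a/(a+b)] / [c/(c+d)] = (300/1008) / (1445/2918) = 0.29762/0.49520 = 0.60101

0.601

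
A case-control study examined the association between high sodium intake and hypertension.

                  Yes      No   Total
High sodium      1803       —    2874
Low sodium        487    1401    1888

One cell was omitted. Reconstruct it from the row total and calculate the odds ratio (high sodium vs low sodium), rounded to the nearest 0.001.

4.843

The missing cell is in the exposed row: 2874 − 1803 = 1071.
So a = 1803, b = 1071, c = 487, d = 1401.
OR = (a·d)/(b·c) = (1803 × 1401) / (1071 × 487) = 2526003 / 521577 = 4.84301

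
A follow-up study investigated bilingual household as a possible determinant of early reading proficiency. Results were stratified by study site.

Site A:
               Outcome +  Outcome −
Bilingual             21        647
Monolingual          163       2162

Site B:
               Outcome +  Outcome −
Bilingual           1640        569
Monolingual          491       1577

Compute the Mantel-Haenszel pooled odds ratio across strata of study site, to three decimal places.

OR_MH = Σ(aᵢdᵢ/nᵢ) / Σ(bᵢcᵢ/nᵢ), where nᵢ is the stratum total.
Stratum 1 (Site A): n = 2993; a·d/n = 21·2162/2993 = 15.1694; b·c/n = 647·163/2993 = 35.2359
Stratum 2 (Site B): n = 4277; a·d/n = 1640·1577/4277 = 604.6949; b·c/n = 569·491/4277 = 65.3213
OR_MH = (15.1694 + 604.6949) / (35.2359 + 65.3213) = 619.8643 / 100.5571 = 6.16430

6.164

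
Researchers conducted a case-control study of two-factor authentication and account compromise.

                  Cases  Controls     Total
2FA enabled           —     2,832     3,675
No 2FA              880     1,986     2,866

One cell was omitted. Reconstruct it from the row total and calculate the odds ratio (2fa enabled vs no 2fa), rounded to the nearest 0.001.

0.672

The missing cell is in the exposed row: 3675 − 2832 = 843.
So a = 843, b = 2832, c = 880, d = 1986.
OR = (a·d)/(b·c) = (843 × 1986) / (2832 × 880) = 1674198 / 2492160 = 0.67179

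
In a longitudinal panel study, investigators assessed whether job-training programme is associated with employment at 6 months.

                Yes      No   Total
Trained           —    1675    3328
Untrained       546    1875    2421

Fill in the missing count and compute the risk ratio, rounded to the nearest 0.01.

2.20

The missing cell is in the exposed row: 3328 − 1675 = 1653.
So a = 1653, b = 1675, c = 546, d = 1875.
RR = [a/(a+b)] / [c/(c+d)] = (1653/3328) / (546/2421) = 0.49669/0.22553 = 2.20238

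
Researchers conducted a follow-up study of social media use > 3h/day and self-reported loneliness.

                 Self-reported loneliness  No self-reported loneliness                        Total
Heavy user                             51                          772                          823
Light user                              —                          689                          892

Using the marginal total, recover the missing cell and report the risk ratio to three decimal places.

0.272

The missing cell is in the unexposed row: 892 − 689 = 203.
So a = 51, b = 772, c = 203, d = 689.
RR = [a/(a+b)] / [c/(c+d)] = (51/823) / (203/892) = 0.06197/0.22758 = 0.27229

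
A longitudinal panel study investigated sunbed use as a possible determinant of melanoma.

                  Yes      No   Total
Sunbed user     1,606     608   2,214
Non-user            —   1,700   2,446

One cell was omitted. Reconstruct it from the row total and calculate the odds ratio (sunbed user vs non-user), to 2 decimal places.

6.02

The missing cell is in the unexposed row: 2446 − 1700 = 746.
So a = 1606, b = 608, c = 746, d = 1700.
OR = (a·d)/(b·c) = (1606 × 1700) / (608 × 746) = 2730200 / 453568 = 6.01938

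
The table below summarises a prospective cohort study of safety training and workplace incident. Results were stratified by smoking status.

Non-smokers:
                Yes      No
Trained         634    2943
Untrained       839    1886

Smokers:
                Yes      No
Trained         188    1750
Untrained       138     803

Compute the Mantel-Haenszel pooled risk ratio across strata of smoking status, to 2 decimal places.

0.59

RR_MH = Σ(aᵢ·n₀ᵢ/nᵢ) / Σ(cᵢ·n₁ᵢ/nᵢ), with n₁ᵢ = aᵢ+bᵢ (exposed), n₀ᵢ = cᵢ+dᵢ (unexposed), nᵢ = n₁ᵢ+n₀ᵢ.
Stratum 1 (Non-smokers): n₁ = 3577, n₀ = 2725, n = 6302; a·n₀/n = 634·2725/6302 = 274.1431; c·n₁/n = 839·3577/6302 = 476.2144
Stratum 2 (Smokers): n₁ = 1938, n₀ = 941, n = 2879; a·n₀/n = 188·941/2879 = 61.4477; c·n₁/n = 138·1938/2879 = 92.8948
RR_MH = (274.1431 + 61.4477) / (476.2144 + 92.8948) = 335.5909 / 569.1091 = 0.58968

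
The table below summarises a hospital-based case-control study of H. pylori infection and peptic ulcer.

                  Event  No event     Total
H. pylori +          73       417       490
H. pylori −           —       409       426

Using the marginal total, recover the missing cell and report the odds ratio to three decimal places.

The missing cell is in the unexposed row: 426 − 409 = 17.
So a = 73, b = 417, c = 17, d = 409.
OR = (a·d)/(b·c) = (73 × 409) / (417 × 17) = 29857 / 7089 = 4.21174

4.212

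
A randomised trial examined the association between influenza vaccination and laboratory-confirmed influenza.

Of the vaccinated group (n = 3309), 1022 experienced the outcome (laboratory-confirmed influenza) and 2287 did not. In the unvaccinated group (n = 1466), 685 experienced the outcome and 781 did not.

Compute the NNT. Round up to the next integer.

Risk in treated group = 1022/3309 = 0.30885; risk in control = 685/1466 = 0.46726.
Absolute risk reduction = 0.46726 − 0.30885 = 0.15840
NNT = 1 / ARR = 1 / 0.15840 = 6.313 → round up → 7

7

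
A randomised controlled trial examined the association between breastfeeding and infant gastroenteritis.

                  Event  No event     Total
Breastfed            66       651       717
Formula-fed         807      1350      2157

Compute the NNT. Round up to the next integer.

Risk in treated group = 66/717 = 0.09205; risk in control = 807/2157 = 0.37413.
Absolute risk reduction = 0.37413 − 0.09205 = 0.28208
NNT = 1 / ARR = 1 / 0.28208 = 3.545 → round up → 4

4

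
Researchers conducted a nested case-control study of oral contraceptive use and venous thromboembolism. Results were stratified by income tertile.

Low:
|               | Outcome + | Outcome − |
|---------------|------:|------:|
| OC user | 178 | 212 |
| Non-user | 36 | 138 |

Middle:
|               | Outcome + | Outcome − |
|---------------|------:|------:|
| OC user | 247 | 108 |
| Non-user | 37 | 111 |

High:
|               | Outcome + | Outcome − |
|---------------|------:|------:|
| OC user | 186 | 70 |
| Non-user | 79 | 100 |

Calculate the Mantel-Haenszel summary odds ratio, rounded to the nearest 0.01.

4.12

OR_MH = Σ(aᵢdᵢ/nᵢ) / Σ(bᵢcᵢ/nᵢ), where nᵢ is the stratum total.
Stratum 1 (Low): n = 564; a·d/n = 178·138/564 = 43.5532; b·c/n = 212·36/564 = 13.5319
Stratum 2 (Middle): n = 503; a·d/n = 247·111/503 = 54.5070; b·c/n = 108·37/503 = 7.9443
Stratum 3 (High): n = 435; a·d/n = 186·100/435 = 42.7586; b·c/n = 70·79/435 = 12.7126
OR_MH = (43.5532 + 54.5070 + 42.7586) / (13.5319 + 7.9443 + 12.7126) = 140.8188 / 34.1889 = 4.11885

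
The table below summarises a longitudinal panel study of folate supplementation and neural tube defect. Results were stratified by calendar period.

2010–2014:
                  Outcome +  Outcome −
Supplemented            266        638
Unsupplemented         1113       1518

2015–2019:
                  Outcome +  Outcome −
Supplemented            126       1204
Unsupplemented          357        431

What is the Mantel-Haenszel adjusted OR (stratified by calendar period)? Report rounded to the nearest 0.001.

0.346

OR_MH = Σ(aᵢdᵢ/nᵢ) / Σ(bᵢcᵢ/nᵢ), where nᵢ is the stratum total.
Stratum 1 (2010–2014): n = 3535; a·d/n = 266·1518/3535 = 114.2257; b·c/n = 638·1113/3535 = 200.8752
Stratum 2 (2015–2019): n = 2118; a·d/n = 126·431/2118 = 25.6402; b·c/n = 1204·357/2118 = 202.9405
OR_MH = (114.2257 + 25.6402) / (200.8752 + 202.9405) = 139.8660 / 403.8158 = 0.34636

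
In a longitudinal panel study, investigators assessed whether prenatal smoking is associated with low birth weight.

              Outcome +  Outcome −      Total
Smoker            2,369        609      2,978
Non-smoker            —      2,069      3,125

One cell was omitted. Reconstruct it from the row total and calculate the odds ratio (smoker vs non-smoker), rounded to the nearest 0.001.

The missing cell is in the unexposed row: 3125 − 2069 = 1056.
So a = 2369, b = 609, c = 1056, d = 2069.
OR = (a·d)/(b·c) = (2369 × 2069) / (609 × 1056) = 4901461 / 643104 = 7.62157

7.622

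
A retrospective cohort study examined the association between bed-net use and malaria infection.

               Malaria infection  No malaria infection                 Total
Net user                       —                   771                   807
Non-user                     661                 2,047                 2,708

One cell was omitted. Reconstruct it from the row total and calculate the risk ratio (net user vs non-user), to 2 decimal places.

0.18

The missing cell is in the exposed row: 807 − 771 = 36.
So a = 36, b = 771, c = 661, d = 2047.
RR = [a/(a+b)] / [c/(c+d)] = (36/807) / (661/2708) = 0.04461/0.24409 = 0.18276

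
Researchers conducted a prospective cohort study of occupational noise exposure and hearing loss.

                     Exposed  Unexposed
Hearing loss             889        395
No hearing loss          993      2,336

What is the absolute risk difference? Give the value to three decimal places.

0.328

Reading the table with exposure as columns: a = 889 (Exposed, case), b = 993 (Exposed, non-case), c = 395 (Unexposed, case), d = 2336.
Risk in exposed = 889/1882 = 0.472370; risk in unexposed = 395/2731 = 0.144636.
Risk difference = 0.472370 − 0.144636 = 0.327734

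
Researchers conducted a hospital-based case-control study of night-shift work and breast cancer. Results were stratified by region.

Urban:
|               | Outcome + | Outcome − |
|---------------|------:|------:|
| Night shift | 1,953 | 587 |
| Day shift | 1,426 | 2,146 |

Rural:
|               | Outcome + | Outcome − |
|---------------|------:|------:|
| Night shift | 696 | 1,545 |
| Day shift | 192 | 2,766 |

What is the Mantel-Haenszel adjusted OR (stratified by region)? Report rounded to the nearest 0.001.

OR_MH = Σ(aᵢdᵢ/nᵢ) / Σ(bᵢcᵢ/nᵢ), where nᵢ is the stratum total.
Stratum 1 (Urban): n = 6112; a·d/n = 1953·2146/6112 = 685.7228; b·c/n = 587·1426/6112 = 136.9539
Stratum 2 (Rural): n = 5199; a·d/n = 696·2766/5199 = 370.2897; b·c/n = 1545·192/5199 = 57.0571
OR_MH = (685.7228 + 370.2897) / (136.9539 + 57.0571) = 1056.0125 / 194.0110 = 5.44306

5.443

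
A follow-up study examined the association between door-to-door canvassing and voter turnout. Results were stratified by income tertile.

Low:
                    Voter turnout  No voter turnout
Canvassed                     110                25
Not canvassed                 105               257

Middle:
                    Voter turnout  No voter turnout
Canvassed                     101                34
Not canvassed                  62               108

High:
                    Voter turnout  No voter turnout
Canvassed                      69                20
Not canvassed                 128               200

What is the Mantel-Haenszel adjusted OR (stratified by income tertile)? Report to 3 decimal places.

OR_MH = Σ(aᵢdᵢ/nᵢ) / Σ(bᵢcᵢ/nᵢ), where nᵢ is the stratum total.
Stratum 1 (Low): n = 497; a·d/n = 110·257/497 = 56.8813; b·c/n = 25·105/497 = 5.2817
Stratum 2 (Middle): n = 305; a·d/n = 101·108/305 = 35.7639; b·c/n = 34·62/305 = 6.9115
Stratum 3 (High): n = 417; a·d/n = 69·200/417 = 33.0935; b·c/n = 20·128/417 = 6.1391
OR_MH = (56.8813 + 35.7639 + 33.0935) / (5.2817 + 6.9115 + 6.1391) = 125.7387 / 18.3323 = 6.85888

6.859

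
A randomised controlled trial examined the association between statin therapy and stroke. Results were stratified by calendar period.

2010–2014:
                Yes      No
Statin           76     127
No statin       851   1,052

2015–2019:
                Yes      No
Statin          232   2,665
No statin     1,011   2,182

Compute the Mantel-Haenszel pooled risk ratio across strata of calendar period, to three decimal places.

RR_MH = Σ(aᵢ·n₀ᵢ/nᵢ) / Σ(cᵢ·n₁ᵢ/nᵢ), with n₁ᵢ = aᵢ+bᵢ (exposed), n₀ᵢ = cᵢ+dᵢ (unexposed), nᵢ = n₁ᵢ+n₀ᵢ.
Stratum 1 (2010–2014): n₁ = 203, n₀ = 1903, n = 2106; a·n₀/n = 76·1903/2106 = 68.6743; c·n₁/n = 851·203/2106 = 82.0290
Stratum 2 (2015–2019): n₁ = 2897, n₀ = 3193, n = 6090; a·n₀/n = 232·3193/6090 = 121.6381; c·n₁/n = 1011·2897/6090 = 480.9305
RR_MH = (68.6743 + 121.6381) / (82.0290 + 480.9305) = 190.3124 / 562.9595 = 0.33806

0.338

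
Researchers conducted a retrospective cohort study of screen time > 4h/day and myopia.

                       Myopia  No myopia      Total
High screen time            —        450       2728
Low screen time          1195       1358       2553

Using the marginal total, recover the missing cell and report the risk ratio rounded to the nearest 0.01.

1.78

The missing cell is in the exposed row: 2728 − 450 = 2278.
So a = 2278, b = 450, c = 1195, d = 1358.
RR = [a/(a+b)] / [c/(c+d)] = (2278/2728) / (1195/2553) = 0.83504/0.46808 = 1.78399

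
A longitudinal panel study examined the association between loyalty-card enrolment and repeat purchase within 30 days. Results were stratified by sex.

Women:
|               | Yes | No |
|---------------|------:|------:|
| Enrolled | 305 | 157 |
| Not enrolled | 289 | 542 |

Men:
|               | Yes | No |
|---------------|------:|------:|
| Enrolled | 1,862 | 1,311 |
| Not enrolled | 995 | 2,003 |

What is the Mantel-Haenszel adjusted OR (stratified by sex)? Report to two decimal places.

2.97

OR_MH = Σ(aᵢdᵢ/nᵢ) / Σ(bᵢcᵢ/nᵢ), where nᵢ is the stratum total.
Stratum 1 (Women): n = 1293; a·d/n = 305·542/1293 = 127.8500; b·c/n = 157·289/1293 = 35.0913
Stratum 2 (Men): n = 6171; a·d/n = 1862·2003/6171 = 604.3730; b·c/n = 1311·995/6171 = 211.3831
OR_MH = (127.8500 + 604.3730) / (35.0913 + 211.3831) = 732.2230 / 246.4743 = 2.97079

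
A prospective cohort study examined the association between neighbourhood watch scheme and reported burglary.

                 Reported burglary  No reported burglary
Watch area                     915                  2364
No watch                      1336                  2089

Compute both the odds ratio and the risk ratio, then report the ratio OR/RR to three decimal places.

Cells: a = 915, b = 2364, c = 1336, d = 2089.
OR = (915·2089)/(2364·1336) = 1911435/3158304 = 0.60521
Risk in exposed = 915/3279 = 0.27905; risk in unexposed = 1336/3425 = 0.39007; RR = 0.71538
OR/RR = 0.60521 / 0.71538 = 0.84600
The outcome is not rare, so the OR lies further from 1 than the RR.

0.846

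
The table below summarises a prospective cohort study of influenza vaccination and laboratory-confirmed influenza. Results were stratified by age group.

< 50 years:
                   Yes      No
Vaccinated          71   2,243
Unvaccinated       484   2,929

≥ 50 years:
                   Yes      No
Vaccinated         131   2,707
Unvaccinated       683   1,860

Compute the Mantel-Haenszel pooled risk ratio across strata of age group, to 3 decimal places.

RR_MH = Σ(aᵢ·n₀ᵢ/nᵢ) / Σ(cᵢ·n₁ᵢ/nᵢ), with n₁ᵢ = aᵢ+bᵢ (exposed), n₀ᵢ = cᵢ+dᵢ (unexposed), nᵢ = n₁ᵢ+n₀ᵢ.
Stratum 1 (< 50 years): n₁ = 2314, n₀ = 3413, n = 5727; a·n₀/n = 71·3413/5727 = 42.3124; c·n₁/n = 484·2314/5727 = 195.5607
Stratum 2 (≥ 50 years): n₁ = 2838, n₀ = 2543, n = 5381; a·n₀/n = 131·2543/5381 = 61.9091; c·n₁/n = 683·2838/5381 = 360.2219
RR_MH = (42.3124 + 61.9091) / (195.5607 + 360.2219) = 104.2215 / 555.7826 = 0.18752

0.188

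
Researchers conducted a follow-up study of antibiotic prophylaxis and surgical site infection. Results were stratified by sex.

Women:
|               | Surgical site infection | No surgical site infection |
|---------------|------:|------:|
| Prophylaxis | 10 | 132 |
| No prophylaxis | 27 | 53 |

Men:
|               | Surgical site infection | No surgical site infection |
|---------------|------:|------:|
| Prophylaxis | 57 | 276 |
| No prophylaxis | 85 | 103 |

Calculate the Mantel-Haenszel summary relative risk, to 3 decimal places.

0.338

RR_MH = Σ(aᵢ·n₀ᵢ/nᵢ) / Σ(cᵢ·n₁ᵢ/nᵢ), with n₁ᵢ = aᵢ+bᵢ (exposed), n₀ᵢ = cᵢ+dᵢ (unexposed), nᵢ = n₁ᵢ+n₀ᵢ.
Stratum 1 (Women): n₁ = 142, n₀ = 80, n = 222; a·n₀/n = 10·80/222 = 3.6036; c·n₁/n = 27·142/222 = 17.2703
Stratum 2 (Men): n₁ = 333, n₀ = 188, n = 521; a·n₀/n = 57·188/521 = 20.5681; c·n₁/n = 85·333/521 = 54.3282
RR_MH = (3.6036 + 20.5681) / (17.2703 + 54.3282) = 24.1717 / 71.5985 = 0.33760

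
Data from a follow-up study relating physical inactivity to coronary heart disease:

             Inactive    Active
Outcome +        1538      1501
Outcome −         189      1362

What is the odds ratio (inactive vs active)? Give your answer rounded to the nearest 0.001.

Reading the table with exposure as columns: a = 1538 (Inactive, case), b = 189 (Inactive, non-case), c = 1501 (Active, case), d = 1362.
OR = (a·d)/(b·c) = (1538 × 1362) / (189 × 1501) = 2094756 / 283689 = 7.38399
The odds of coronary heart disease are about 7.38 times as high in the inactive group.

7.384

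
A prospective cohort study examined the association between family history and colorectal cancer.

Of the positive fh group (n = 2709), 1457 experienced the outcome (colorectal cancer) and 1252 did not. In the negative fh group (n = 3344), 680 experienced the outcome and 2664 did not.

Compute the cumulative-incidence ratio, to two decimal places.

From the description: a = 1457, b = 1252, c = 680, d = 2664.
Risk in exposed = 1457/2709 = 0.53784; risk in unexposed = 680/3344 = 0.20335.
RR = 0.53784 / 0.20335 = 2.64489
The risk among the exposed is 2.64 times that among the unexposed.

2.64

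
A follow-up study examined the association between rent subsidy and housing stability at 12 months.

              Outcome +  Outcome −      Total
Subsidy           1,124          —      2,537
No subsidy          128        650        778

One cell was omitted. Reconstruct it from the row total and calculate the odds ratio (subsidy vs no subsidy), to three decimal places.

4.039

The missing cell is in the exposed row: 2537 − 1124 = 1413.
So a = 1124, b = 1413, c = 128, d = 650.
OR = (a·d)/(b·c) = (1124 × 650) / (1413 × 128) = 730600 / 180864 = 4.03950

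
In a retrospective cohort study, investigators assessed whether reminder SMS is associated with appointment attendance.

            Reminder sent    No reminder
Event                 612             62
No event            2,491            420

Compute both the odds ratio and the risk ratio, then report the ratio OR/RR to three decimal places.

Reading the table with exposure as columns: a = 612 (Reminder sent, case), b = 2491 (Reminder sent, non-case), c = 62 (No reminder, case), d = 420.
OR = (612·420)/(2491·62) = 257040/154442 = 1.66431
Risk in exposed = 612/3103 = 0.19723; risk in unexposed = 62/482 = 0.12863; RR = 1.53329
OR/RR = 1.66431 / 1.53329 = 1.08545
The outcome is not rare, so the OR lies further from 1 than the RR.

1.085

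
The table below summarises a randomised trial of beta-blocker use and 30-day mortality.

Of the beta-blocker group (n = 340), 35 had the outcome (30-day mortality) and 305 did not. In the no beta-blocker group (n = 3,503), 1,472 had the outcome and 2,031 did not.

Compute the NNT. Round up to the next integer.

Risk in treated group = 35/340 = 0.10294; risk in control = 1472/3503 = 0.42021.
Absolute risk reduction = 0.42021 − 0.10294 = 0.31727
NNT = 1 / ARR = 1 / 0.31727 = 3.152 → round up → 4

4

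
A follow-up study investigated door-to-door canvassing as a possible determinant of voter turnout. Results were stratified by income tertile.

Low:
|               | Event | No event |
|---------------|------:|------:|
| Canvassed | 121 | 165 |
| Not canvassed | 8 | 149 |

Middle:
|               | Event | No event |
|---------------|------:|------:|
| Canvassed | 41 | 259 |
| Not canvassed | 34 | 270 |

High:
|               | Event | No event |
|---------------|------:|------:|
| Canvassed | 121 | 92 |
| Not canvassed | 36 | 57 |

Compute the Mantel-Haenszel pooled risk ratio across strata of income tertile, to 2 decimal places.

2.13

RR_MH = Σ(aᵢ·n₀ᵢ/nᵢ) / Σ(cᵢ·n₁ᵢ/nᵢ), with n₁ᵢ = aᵢ+bᵢ (exposed), n₀ᵢ = cᵢ+dᵢ (unexposed), nᵢ = n₁ᵢ+n₀ᵢ.
Stratum 1 (Low): n₁ = 286, n₀ = 157, n = 443; a·n₀/n = 121·157/443 = 42.8826; c·n₁/n = 8·286/443 = 5.1648
Stratum 2 (Middle): n₁ = 300, n₀ = 304, n = 604; a·n₀/n = 41·304/604 = 20.6358; c·n₁/n = 34·300/604 = 16.8874
Stratum 3 (High): n₁ = 213, n₀ = 93, n = 306; a·n₀/n = 121·93/306 = 36.7745; c·n₁/n = 36·213/306 = 25.0588
RR_MH = (42.8826 + 20.6358 + 36.7745) / (5.1648 + 16.8874 + 25.0588) = 100.2929 / 47.1110 = 2.12886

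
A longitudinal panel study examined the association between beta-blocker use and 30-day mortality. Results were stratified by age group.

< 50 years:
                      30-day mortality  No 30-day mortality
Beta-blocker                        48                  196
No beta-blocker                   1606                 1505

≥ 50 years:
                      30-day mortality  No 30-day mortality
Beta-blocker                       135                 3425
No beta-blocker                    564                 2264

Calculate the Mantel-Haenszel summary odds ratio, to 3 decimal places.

0.175

OR_MH = Σ(aᵢdᵢ/nᵢ) / Σ(bᵢcᵢ/nᵢ), where nᵢ is the stratum total.
Stratum 1 (< 50 years): n = 3355; a·d/n = 48·1505/3355 = 21.5320; b·c/n = 196·1606/3355 = 93.8230
Stratum 2 (≥ 50 years): n = 6388; a·d/n = 135·2264/6388 = 47.8460; b·c/n = 3425·564/6388 = 302.3951
OR_MH = (21.5320 + 47.8460) / (93.8230 + 302.3951) = 69.3780 / 396.2181 = 0.17510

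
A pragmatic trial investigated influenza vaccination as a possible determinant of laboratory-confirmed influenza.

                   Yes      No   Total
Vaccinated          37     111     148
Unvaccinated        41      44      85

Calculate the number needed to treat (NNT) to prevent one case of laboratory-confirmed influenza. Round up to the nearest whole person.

Risk in treated group = 37/148 = 0.25000; risk in control = 41/85 = 0.48235.
Absolute risk reduction = 0.48235 − 0.25000 = 0.23235
NNT = 1 / ARR = 1 / 0.23235 = 4.304 → round up → 5

5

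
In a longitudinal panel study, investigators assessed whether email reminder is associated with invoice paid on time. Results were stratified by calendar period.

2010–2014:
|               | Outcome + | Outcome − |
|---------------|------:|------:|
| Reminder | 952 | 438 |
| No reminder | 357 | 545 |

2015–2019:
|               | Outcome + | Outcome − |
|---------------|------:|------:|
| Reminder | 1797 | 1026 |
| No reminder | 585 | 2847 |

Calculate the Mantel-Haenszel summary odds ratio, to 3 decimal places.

6.361

OR_MH = Σ(aᵢdᵢ/nᵢ) / Σ(bᵢcᵢ/nᵢ), where nᵢ is the stratum total.
Stratum 1 (2010–2014): n = 2292; a·d/n = 952·545/2292 = 226.3700; b·c/n = 438·357/2292 = 68.2225
Stratum 2 (2015–2019): n = 6255; a·d/n = 1797·2847/6255 = 817.9151; b·c/n = 1026·585/6255 = 95.9568
OR_MH = (226.3700 + 817.9151) / (68.2225 + 95.9568) = 1044.2851 / 164.1793 = 6.36064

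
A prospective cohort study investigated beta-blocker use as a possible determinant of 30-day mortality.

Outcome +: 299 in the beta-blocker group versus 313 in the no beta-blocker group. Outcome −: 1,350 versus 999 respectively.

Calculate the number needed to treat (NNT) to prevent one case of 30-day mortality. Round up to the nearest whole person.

Risk in treated group = 299/1649 = 0.18132; risk in control = 313/1312 = 0.23857.
Absolute risk reduction = 0.23857 − 0.18132 = 0.05725
NNT = 1 / ARR = 1 / 0.05725 = 17.469 → round up → 18

18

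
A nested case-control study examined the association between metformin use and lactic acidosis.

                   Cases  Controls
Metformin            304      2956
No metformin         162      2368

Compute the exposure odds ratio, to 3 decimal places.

1.503

Cells: a = 304, b = 2956, c = 162, d = 2368.
OR = (a·d)/(b·c) = (304 × 2368) / (2956 × 162) = 719872 / 478872 = 1.50327
The odds of lactic acidosis are about 1.50 times as high in the metformin group.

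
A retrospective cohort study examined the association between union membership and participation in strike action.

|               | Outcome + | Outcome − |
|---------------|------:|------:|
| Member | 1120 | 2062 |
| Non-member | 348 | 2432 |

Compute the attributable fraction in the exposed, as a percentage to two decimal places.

Cells: a = 1120, b = 2062, c = 348, d = 2432.
Risk in exposed = 1120/3182 = 0.35198; risk in unexposed = 348/2780 = 0.12518.
RR = 0.35198/0.12518 = 2.81179
AR% = (RR − 1)/RR × 100 = (2.81179 − 1)/2.81179 × 100 = 64.4355%

64.44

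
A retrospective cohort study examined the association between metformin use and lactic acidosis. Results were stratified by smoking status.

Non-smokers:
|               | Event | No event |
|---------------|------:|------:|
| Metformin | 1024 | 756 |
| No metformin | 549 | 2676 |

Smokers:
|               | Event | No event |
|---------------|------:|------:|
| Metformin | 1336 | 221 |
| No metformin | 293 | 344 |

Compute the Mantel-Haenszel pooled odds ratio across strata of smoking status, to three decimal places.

6.732

OR_MH = Σ(aᵢdᵢ/nᵢ) / Σ(bᵢcᵢ/nᵢ), where nᵢ is the stratum total.
Stratum 1 (Non-smokers): n = 5005; a·d/n = 1024·2676/5005 = 547.4973; b·c/n = 756·549/5005 = 82.9259
Stratum 2 (Smokers): n = 2194; a·d/n = 1336·344/2194 = 209.4731; b·c/n = 221·293/2194 = 29.5137
OR_MH = (547.4973 + 209.4731) / (82.9259 + 29.5137) = 756.9704 / 112.4395 = 6.73224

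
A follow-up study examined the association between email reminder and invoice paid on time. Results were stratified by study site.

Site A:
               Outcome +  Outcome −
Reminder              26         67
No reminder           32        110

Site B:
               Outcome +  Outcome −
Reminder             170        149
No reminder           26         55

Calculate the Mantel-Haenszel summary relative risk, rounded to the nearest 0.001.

1.501

RR_MH = Σ(aᵢ·n₀ᵢ/nᵢ) / Σ(cᵢ·n₁ᵢ/nᵢ), with n₁ᵢ = aᵢ+bᵢ (exposed), n₀ᵢ = cᵢ+dᵢ (unexposed), nᵢ = n₁ᵢ+n₀ᵢ.
Stratum 1 (Site A): n₁ = 93, n₀ = 142, n = 235; a·n₀/n = 26·142/235 = 15.7106; c·n₁/n = 32·93/235 = 12.6638
Stratum 2 (Site B): n₁ = 319, n₀ = 81, n = 400; a·n₀/n = 170·81/400 = 34.4250; c·n₁/n = 26·319/400 = 20.7350
RR_MH = (15.7106 + 34.4250) / (12.6638 + 20.7350) = 50.1356 / 33.3988 = 1.50112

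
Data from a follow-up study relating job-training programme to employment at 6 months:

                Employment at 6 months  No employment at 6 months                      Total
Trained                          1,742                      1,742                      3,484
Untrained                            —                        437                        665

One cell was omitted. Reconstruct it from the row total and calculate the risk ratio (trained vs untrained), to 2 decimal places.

The missing cell is in the unexposed row: 665 − 437 = 228.
So a = 1742, b = 1742, c = 228, d = 437.
RR = [a/(a+b)] / [c/(c+d)] = (1742/3484) / (228/665) = 0.50000/0.34286 = 1.45833

1.46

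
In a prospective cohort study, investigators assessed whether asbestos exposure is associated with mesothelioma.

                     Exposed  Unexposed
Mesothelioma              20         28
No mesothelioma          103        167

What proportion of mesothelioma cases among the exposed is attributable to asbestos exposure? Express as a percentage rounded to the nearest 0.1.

11.7

Reading the table with exposure as columns: a = 20 (Exposed, case), b = 103 (Exposed, non-case), c = 28 (Unexposed, case), d = 167.
Risk in exposed = 20/123 = 0.16260; risk in unexposed = 28/195 = 0.14359.
RR = 0.16260/0.14359 = 1.13240
AR% = (RR − 1)/RR × 100 = (1.13240 − 1)/1.13240 × 100 = 11.6923%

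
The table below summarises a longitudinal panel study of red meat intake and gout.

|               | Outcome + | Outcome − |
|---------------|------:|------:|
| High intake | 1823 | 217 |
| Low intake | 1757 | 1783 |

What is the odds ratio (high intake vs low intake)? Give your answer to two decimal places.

8.53

Cells: a = 1823, b = 217, c = 1757, d = 1783.
OR = (a·d)/(b·c) = (1823 × 1783) / (217 × 1757) = 3250409 / 381269 = 8.52524
The odds of gout are about 8.53 times as high in the high intake group.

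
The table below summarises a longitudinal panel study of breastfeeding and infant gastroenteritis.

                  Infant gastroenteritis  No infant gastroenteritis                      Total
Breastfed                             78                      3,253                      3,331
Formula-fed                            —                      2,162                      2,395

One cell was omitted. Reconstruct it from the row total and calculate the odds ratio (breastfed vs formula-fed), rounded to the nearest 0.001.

0.222

The missing cell is in the unexposed row: 2395 − 2162 = 233.
So a = 78, b = 3253, c = 233, d = 2162.
OR = (a·d)/(b·c) = (78 × 2162) / (3253 × 233) = 168636 / 757949 = 0.22249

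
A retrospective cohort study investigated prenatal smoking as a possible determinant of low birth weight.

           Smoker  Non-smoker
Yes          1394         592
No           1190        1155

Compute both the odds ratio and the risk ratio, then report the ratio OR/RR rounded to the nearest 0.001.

Reading the table with exposure as columns: a = 1394 (Smoker, case), b = 1190 (Smoker, non-case), c = 592 (Non-smoker, case), d = 1155.
OR = (1394·1155)/(1190·592) = 1610070/704480 = 2.28547
Risk in exposed = 1394/2584 = 0.53947; risk in unexposed = 592/1747 = 0.33887; RR = 1.59199
OR/RR = 2.28547 / 1.59199 = 1.43560
The outcome is not rare, so the OR lies further from 1 than the RR.

1.436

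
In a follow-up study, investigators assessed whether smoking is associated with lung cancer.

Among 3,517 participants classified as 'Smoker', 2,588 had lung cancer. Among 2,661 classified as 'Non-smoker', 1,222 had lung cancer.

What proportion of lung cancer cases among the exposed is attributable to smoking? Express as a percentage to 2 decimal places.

37.59

From the description: a = 2588, b = 929, c = 1222, d = 1439.
Risk in exposed = 2588/3517 = 0.73585; risk in unexposed = 1222/2661 = 0.45923.
RR = 0.73585/0.45923 = 1.60238
AR% = (RR − 1)/RR × 100 = (1.60238 − 1)/1.60238 × 100 = 37.5928%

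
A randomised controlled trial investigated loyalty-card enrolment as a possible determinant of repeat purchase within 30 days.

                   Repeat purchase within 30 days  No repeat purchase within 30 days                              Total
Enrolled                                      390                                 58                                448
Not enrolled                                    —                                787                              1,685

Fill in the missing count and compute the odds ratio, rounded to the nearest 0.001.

5.893

The missing cell is in the unexposed row: 1685 − 787 = 898.
So a = 390, b = 58, c = 898, d = 787.
OR = (a·d)/(b·c) = (390 × 787) / (58 × 898) = 306930 / 52084 = 5.89298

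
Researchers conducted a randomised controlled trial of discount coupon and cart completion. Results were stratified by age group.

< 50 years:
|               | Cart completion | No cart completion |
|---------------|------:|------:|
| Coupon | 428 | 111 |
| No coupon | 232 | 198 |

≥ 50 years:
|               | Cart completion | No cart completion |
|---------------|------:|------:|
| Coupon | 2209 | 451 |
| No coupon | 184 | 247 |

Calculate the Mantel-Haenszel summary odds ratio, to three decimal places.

4.941

OR_MH = Σ(aᵢdᵢ/nᵢ) / Σ(bᵢcᵢ/nᵢ), where nᵢ is the stratum total.
Stratum 1 (< 50 years): n = 969; a·d/n = 428·198/969 = 87.4551; b·c/n = 111·232/969 = 26.5759
Stratum 2 (≥ 50 years): n = 3091; a·d/n = 2209·247/3091 = 176.5199; b·c/n = 451·184/3091 = 26.8470
OR_MH = (87.4551 + 176.5199) / (26.5759 + 26.8470) = 263.9750 / 53.4228 = 4.94124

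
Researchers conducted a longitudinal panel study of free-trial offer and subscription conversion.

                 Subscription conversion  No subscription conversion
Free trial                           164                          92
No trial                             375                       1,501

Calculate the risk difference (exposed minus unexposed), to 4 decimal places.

0.4407

Cells: a = 164, b = 92, c = 375, d = 1501.
Risk in exposed = 164/256 = 0.640625; risk in unexposed = 375/1876 = 0.199893.
Risk difference = 0.640625 − 0.199893 = 0.440732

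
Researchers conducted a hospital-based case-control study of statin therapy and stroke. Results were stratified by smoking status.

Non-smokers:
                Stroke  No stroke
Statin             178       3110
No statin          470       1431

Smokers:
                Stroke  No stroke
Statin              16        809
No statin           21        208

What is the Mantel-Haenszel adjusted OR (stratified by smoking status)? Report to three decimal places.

0.175

OR_MH = Σ(aᵢdᵢ/nᵢ) / Σ(bᵢcᵢ/nᵢ), where nᵢ is the stratum total.
Stratum 1 (Non-smokers): n = 5189; a·d/n = 178·1431/5189 = 49.0881; b·c/n = 3110·470/5189 = 281.6920
Stratum 2 (Smokers): n = 1054; a·d/n = 16·208/1054 = 3.1575; b·c/n = 809·21/1054 = 16.1186
OR_MH = (49.0881 + 3.1575) / (281.6920 + 16.1186) = 52.2456 / 297.8106 = 0.17543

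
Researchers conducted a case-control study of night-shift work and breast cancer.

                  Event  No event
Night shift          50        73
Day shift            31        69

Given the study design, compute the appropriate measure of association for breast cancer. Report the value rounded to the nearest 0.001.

Cells: a = 50, b = 73, c = 31, d = 69.
This is a case-control study: participants were sampled on outcome status, so risks in the source population cannot be estimated directly — relative risk is not valid here. The odds ratio is the appropriate measure.
OR = (a·d)/(b·c) = (50 × 69) / (73 × 31) = 3450 / 2263 = 1.52452

1.525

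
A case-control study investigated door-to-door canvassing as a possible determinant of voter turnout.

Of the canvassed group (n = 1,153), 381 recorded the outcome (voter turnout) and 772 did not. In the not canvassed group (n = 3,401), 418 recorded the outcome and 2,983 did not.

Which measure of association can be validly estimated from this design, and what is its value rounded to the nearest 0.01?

From the description: a = 381, b = 772, c = 418, d = 2983.
This is a case-control study: participants were sampled on outcome status, so risks in the source population cannot be estimated directly — relative risk is not valid here. The odds ratio is the appropriate measure.
OR = (a·d)/(b·c) = (381 × 2983) / (772 × 418) = 1136523 / 322696 = 3.52196

3.52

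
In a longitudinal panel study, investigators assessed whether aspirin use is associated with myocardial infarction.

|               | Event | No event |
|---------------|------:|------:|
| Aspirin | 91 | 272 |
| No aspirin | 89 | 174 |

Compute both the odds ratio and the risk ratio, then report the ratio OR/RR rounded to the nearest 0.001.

Cells: a = 91, b = 272, c = 89, d = 174.
OR = (91·174)/(272·89) = 15834/24208 = 0.65408
Risk in exposed = 91/363 = 0.25069; risk in unexposed = 89/263 = 0.33840; RR = 0.74080
OR/RR = 0.65408 / 0.74080 = 0.88294
The outcome is not rare, so the OR lies further from 1 than the RR.

0.883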